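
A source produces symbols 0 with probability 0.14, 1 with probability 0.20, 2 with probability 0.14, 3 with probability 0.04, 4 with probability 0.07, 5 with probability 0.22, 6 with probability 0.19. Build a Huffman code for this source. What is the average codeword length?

2.69 bits/symbol

Repeatedly combine the two least-probable nodes; the expected code length is the sum of the merged weights.
merge 1/25 + 7/100 → 11/100
merge 11/100 + 7/50 → 1/4
merge 7/50 + 19/100 → 33/100
merge 1/5 + 11/50 → 21/50
merge 1/4 + 33/100 → 29/50
merge 21/50 + 29/50 → 1
L = 11/100 + 1/4 + 33/100 + 21/50 + 29/50 + 1 = 269/100 = 2.69 bits/symbol.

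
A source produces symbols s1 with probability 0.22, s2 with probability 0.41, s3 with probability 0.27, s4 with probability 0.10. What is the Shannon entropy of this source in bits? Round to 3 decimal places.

H = −Σ pᵢ log₂ pᵢ.
−0.22·log₂(0.22) = 0.4806
−0.41·log₂(0.41) = 0.5274
−0.27·log₂(0.27) = 0.5100
−0.10·log₂(0.10) = 0.3322
Sum ≈ 1.8502 → 1.850 bits.

1.850 bits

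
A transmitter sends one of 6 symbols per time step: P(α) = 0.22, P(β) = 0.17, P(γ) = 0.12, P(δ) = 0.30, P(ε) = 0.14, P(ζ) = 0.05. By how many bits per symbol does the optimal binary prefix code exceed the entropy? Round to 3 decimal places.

0.063 bits

Entropy H = −Σ p log₂ p ≈ 2.4165 bits.
Huffman merges: 1/20+3/25→17/100; 7/50+17/100→31/100; 17/100+11/50→39/100; 3/10+31/100→61/100; 39/100+61/100→1. L = 62/25 ≈ 2.4800.
L − H = 2.4800 − 2.4165 = 0.063 bits.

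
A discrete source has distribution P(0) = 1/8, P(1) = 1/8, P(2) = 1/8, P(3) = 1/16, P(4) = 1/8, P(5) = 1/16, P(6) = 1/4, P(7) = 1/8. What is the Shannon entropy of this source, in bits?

Each probability is a power of 1/2, so log₂(1/p) is an integer.
H = Σ p·log₂(1/p) = 1/8·3 + 1/8·3 + 1/8·3 + 1/16·4 + 1/8·3 + 1/16·4 + 1/4·2 + 1/8·3 = 2.875 bits.

2.875 bits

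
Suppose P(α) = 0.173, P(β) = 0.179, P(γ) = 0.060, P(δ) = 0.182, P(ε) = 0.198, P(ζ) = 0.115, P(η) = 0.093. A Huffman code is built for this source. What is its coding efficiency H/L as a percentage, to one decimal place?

97.8%

Entropy H = −Σ p log₂ p ≈ 2.7132 bits.
Huffman merges: 3/50+93/1000→153/1000; 23/200+153/1000→67/250; 173/1000+179/1000→44/125; 91/500+99/500→19/50; 67/250+44/125→31/50; 19/50+31/50→1. L = 2773/1000 ≈ 2.7730.
Efficiency = H/L = 2.7132/2.7730 = 97.8%.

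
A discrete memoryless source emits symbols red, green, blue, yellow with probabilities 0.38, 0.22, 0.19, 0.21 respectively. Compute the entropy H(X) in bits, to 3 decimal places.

H = −Σ pᵢ log₂ pᵢ.
−0.38·log₂(0.38) = 0.5305
−0.22·log₂(0.22) = 0.4806
−0.19·log₂(0.19) = 0.4552
−0.21·log₂(0.21) = 0.4728
Sum ≈ 1.9391 → 1.939 bits.

1.939 bits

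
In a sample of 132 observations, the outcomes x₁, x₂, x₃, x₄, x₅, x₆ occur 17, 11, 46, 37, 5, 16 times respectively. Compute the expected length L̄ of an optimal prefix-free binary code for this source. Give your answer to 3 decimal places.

2.364 bits/symbol

Probabilities are the counts divided by 132.
Repeatedly combine the two least-probable nodes; the expected code length is the sum of the merged weights.
merge 5/132 + 1/12 → 4/33
merge 4/33 + 4/33 → 8/33
merge 17/132 + 8/33 → 49/132
merge 37/132 + 23/66 → 83/132
merge 49/132 + 83/132 → 1
L = 4/33 + 8/33 + 49/132 + 83/132 + 1 = 26/11 ≈ 2.364 bits/symbol.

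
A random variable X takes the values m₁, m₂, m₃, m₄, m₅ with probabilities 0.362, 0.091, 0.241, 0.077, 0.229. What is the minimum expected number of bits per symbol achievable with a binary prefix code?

2.168 bits/symbol

Repeatedly combine the two least-probable nodes; the expected code length is the sum of the merged weights.
merge 77/1000 + 91/1000 → 21/125
merge 21/125 + 229/1000 → 397/1000
merge 241/1000 + 181/500 → 603/1000
merge 397/1000 + 603/1000 → 1
L = 21/125 + 397/1000 + 603/1000 + 1 = 271/125 = 2.168 bits/symbol.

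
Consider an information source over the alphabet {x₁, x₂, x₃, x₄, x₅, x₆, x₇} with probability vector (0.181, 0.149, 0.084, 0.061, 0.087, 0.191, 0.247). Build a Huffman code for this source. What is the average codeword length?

Repeatedly combine the two least-probable nodes; the expected code length is the sum of the merged weights.
merge 61/1000 + 21/250 → 29/200
merge 87/1000 + 29/200 → 29/125
merge 149/1000 + 181/1000 → 33/100
merge 191/1000 + 29/125 → 423/1000
merge 247/1000 + 33/100 → 577/1000
merge 423/1000 + 577/1000 → 1
L = 29/200 + 29/125 + 33/100 + 423/1000 + 577/1000 + 1 = 2707/1000 = 2.707 bits/symbol.

2.707 bits/symbol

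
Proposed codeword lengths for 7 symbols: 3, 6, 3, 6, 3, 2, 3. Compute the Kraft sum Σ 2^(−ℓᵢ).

With common denominator 2^6 = 64: Σ 2^(−ℓᵢ) = 8/64 + 1/64 + 8/64 + 1/64 + 8/64 + 16/64 + 8/64 = 50/64 = 0.78125.

0.78125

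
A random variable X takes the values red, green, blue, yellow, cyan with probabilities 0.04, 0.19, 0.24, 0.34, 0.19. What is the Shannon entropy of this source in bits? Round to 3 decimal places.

2.120 bits

H = −Σ pᵢ log₂ pᵢ.
−0.04·log₂(0.04) = 0.1858
−0.19·log₂(0.19) = 0.4552
−0.24·log₂(0.24) = 0.4941
−0.34·log₂(0.34) = 0.5292
−0.19·log₂(0.19) = 0.4552
Sum ≈ 2.1195 → 2.120 bits.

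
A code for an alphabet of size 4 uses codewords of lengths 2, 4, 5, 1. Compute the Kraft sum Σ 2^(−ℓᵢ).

With common denominator 2^5 = 32: Σ 2^(−ℓᵢ) = 8/32 + 2/32 + 1/32 + 16/32 = 27/32 = 0.84375.

0.84375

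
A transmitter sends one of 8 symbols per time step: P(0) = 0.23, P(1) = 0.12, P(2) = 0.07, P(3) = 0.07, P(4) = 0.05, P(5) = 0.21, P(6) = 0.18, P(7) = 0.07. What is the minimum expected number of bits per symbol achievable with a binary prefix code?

2.82 bits/symbol

Repeatedly combine the two least-probable nodes; the expected code length is the sum of the merged weights.
merge 1/20 + 7/100 → 3/25
merge 7/100 + 7/100 → 7/50
merge 3/25 + 3/25 → 6/25
merge 7/50 + 9/50 → 8/25
merge 21/100 + 23/100 → 11/25
merge 6/25 + 8/25 → 14/25
merge 11/25 + 14/25 → 1
L = 3/25 + 7/50 + 6/25 + 8/25 + 11/25 + 14/25 + 1 = 141/50 = 2.82 bits/symbol.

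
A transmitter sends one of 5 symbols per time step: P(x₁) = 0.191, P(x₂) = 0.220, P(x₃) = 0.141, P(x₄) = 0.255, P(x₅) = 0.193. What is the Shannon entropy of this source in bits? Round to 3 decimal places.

H = −Σ pᵢ log₂ pᵢ.
−0.191·log₂(0.191) = 0.4562
−0.220·log₂(0.220) = 0.4806
−0.141·log₂(0.141) = 0.3985
−0.255·log₂(0.255) = 0.5027
−0.193·log₂(0.193) = 0.4581
Sum ≈ 2.2960 → 2.296 bits.

2.296 bits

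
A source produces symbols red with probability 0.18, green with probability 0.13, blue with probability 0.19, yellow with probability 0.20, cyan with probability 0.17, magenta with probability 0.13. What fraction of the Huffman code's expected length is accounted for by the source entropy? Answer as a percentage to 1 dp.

Entropy H = −Σ p log₂ p ≈ 2.5648 bits.
Huffman merges: 13/100+13/100→13/50; 17/100+9/50→7/20; 19/100+1/5→39/100; 13/50+7/20→61/100; 39/100+61/100→1. L = 261/100 ≈ 2.6100.
Efficiency = H/L = 2.5648/2.6100 = 98.3%.

98.3%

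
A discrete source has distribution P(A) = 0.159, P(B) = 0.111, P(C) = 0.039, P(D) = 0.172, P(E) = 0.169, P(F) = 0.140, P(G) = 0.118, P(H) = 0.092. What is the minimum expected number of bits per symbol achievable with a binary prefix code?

Repeatedly combine the two least-probable nodes; the expected code length is the sum of the merged weights.
merge 39/1000 + 23/250 → 131/1000
merge 111/1000 + 59/500 → 229/1000
merge 131/1000 + 7/50 → 271/1000
merge 159/1000 + 169/1000 → 41/125
merge 43/250 + 229/1000 → 401/1000
merge 271/1000 + 41/125 → 599/1000
merge 401/1000 + 599/1000 → 1
L = 131/1000 + 229/1000 + 271/1000 + 41/125 + 401/1000 + 599/1000 + 1 = 2959/1000 = 2.959 bits/symbol.

2.959 bits/symbol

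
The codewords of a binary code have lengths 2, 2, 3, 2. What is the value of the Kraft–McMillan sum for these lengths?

With common denominator 2^3 = 8: Σ 2^(−ℓᵢ) = 2/8 + 2/8 + 1/8 + 2/8 = 7/8 = 0.875.

0.875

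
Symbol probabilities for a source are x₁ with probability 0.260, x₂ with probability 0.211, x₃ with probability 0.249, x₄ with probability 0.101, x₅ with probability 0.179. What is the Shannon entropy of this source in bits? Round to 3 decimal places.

2.257 bits

H = −Σ pᵢ log₂ pᵢ.
−0.260·log₂(0.260) = 0.5053
−0.211·log₂(0.211) = 0.4736
−0.249·log₂(0.249) = 0.4994
−0.101·log₂(0.101) = 0.3341
−0.179·log₂(0.179) = 0.4443
Sum ≈ 2.2567 → 2.257 bits.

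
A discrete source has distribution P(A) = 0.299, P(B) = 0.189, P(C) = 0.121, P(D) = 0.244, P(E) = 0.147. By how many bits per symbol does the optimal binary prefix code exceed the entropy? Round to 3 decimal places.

Entropy H = −Σ p log₂ p ≈ 2.2469 bits.
Huffman merges: 121/1000+147/1000→67/250; 189/1000+61/250→433/1000; 67/250+299/1000→567/1000; 433/1000+567/1000→1. L = 567/250 ≈ 2.2680.
L − H = 2.2680 − 2.2469 = 0.021 bits.

0.021 bits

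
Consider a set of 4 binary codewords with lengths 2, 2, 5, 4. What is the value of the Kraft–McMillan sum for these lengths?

0.59375

With common denominator 2^5 = 32: Σ 2^(−ℓᵢ) = 8/32 + 8/32 + 1/32 + 2/32 = 19/32 = 0.59375.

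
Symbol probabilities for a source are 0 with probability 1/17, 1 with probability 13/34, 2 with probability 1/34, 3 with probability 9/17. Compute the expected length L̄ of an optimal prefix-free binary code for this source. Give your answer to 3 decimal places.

Repeatedly combine the two least-probable nodes; the expected code length is the sum of the merged weights.
merge 1/34 + 1/17 → 3/34
merge 3/34 + 13/34 → 8/17
merge 8/17 + 9/17 → 1
L = 3/34 + 8/17 + 1 = 53/34 ≈ 1.559 bits/symbol.

1.559 bits/symbol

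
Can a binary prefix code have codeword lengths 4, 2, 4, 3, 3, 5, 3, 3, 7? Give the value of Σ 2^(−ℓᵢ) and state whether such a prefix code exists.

With common denominator 2^7 = 128: Σ 2^(−ℓᵢ) = 8/128 + 32/128 + 8/128 + 16/128 + 16/128 + 4/128 + 16/128 + 16/128 + 1/128 = 117/128 = 0.9140625.
Kraft's inequality requires Σ ≤ 1; here Σ = 0.9140625 ≤ 1, so such a prefix code exists.

0.9140625; yes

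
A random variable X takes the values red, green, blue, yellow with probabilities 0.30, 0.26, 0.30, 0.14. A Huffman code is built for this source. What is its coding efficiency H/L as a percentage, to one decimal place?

97.2%

Entropy H = −Σ p log₂ p ≈ 1.9446 bits.
Huffman merges: 7/50+13/50→2/5; 3/10+3/10→3/5; 2/5+3/5→1. L = 2 ≈ 2.0000.
Efficiency = H/L = 1.9446/2.0000 = 97.2%.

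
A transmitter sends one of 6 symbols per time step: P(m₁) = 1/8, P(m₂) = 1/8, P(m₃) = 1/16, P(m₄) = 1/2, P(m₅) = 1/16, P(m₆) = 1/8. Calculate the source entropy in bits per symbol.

Each probability is a power of 1/2, so log₂(1/p) is an integer.
H = Σ p·log₂(1/p) = 1/8·3 + 1/8·3 + 1/16·4 + 1/2·1 + 1/16·4 + 1/8·3 = 2.125 bits.

2.125 bits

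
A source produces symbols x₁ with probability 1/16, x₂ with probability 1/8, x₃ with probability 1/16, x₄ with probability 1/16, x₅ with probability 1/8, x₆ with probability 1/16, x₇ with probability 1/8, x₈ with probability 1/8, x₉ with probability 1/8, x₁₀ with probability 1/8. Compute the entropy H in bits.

Each probability is a power of 1/2, so log₂(1/p) is an integer.
H = Σ p·log₂(1/p) = 1/16·4 + 1/8·3 + 1/16·4 + 1/16·4 + 1/8·3 + 1/16·4 + 1/8·3 + 1/8·3 + 1/8·3 + 1/8·3 = 3.25 bits.

3.25 bits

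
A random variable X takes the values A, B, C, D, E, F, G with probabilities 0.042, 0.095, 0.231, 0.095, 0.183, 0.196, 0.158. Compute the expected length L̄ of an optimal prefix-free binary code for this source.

Repeatedly combine the two least-probable nodes; the expected code length is the sum of the merged weights.
merge 21/500 + 19/200 → 137/1000
merge 19/200 + 137/1000 → 29/125
merge 79/500 + 183/1000 → 341/1000
merge 49/250 + 231/1000 → 427/1000
merge 29/125 + 341/1000 → 573/1000
merge 427/1000 + 573/1000 → 1
L = 137/1000 + 29/125 + 341/1000 + 427/1000 + 573/1000 + 1 = 271/100 = 2.71 bits/symbol.

2.71 bits/symbol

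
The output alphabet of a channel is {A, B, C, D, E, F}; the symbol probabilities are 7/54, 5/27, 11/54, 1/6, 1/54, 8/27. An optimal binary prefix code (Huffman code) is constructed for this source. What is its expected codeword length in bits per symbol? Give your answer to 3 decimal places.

Repeatedly combine the two least-probable nodes; the expected code length is the sum of the merged weights.
merge 1/54 + 7/54 → 4/27
merge 4/27 + 1/6 → 17/54
merge 5/27 + 11/54 → 7/18
merge 8/27 + 17/54 → 11/18
merge 7/18 + 11/18 → 1
L = 4/27 + 17/54 + 7/18 + 11/18 + 1 = 133/54 ≈ 2.463 bits/symbol.

2.463 bits/symbol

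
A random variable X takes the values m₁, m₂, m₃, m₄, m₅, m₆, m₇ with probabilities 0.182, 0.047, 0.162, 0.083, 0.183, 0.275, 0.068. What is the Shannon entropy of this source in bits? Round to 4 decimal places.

2.6024 bits

H = −Σ pᵢ log₂ pᵢ.
−0.182·log₂(0.182) = 0.4474
−0.047·log₂(0.047) = 0.2073
−0.162·log₂(0.162) = 0.4254
−0.083·log₂(0.083) = 0.2980
−0.183·log₂(0.183) = 0.4484
−0.275·log₂(0.275) = 0.5122
−0.068·log₂(0.068) = 0.2637
Sum ≈ 2.6024 → 2.6024 bits.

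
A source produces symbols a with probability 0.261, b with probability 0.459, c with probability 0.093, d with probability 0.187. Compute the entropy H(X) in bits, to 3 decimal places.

H = −Σ pᵢ log₂ pᵢ.
−0.261·log₂(0.261) = 0.5058
−0.459·log₂(0.459) = 0.5157
−0.093·log₂(0.093) = 0.3187
−0.187·log₂(0.187) = 0.4523
Sum ≈ 1.7925 → 1.792 bits.

1.792 bits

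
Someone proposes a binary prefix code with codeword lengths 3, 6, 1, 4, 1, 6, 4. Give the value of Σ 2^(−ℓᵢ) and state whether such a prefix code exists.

With common denominator 2^6 = 64: Σ 2^(−ℓᵢ) = 8/64 + 1/64 + 32/64 + 4/64 + 32/64 + 1/64 + 4/64 = 82/64 = 1.28125.
Kraft's inequality requires Σ ≤ 1; here Σ = 1.28125 > 1, so no such prefix code exists.

1.28125; no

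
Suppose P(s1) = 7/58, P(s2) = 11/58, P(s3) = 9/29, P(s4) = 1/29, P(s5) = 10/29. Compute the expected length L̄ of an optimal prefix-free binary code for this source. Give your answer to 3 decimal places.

2.155 bits/symbol

Repeatedly combine the two least-probable nodes; the expected code length is the sum of the merged weights.
merge 1/29 + 7/58 → 9/58
merge 9/58 + 11/58 → 10/29
merge 9/29 + 10/29 → 19/29
merge 10/29 + 19/29 → 1
L = 9/58 + 10/29 + 19/29 + 1 = 125/58 ≈ 2.155 bits/symbol.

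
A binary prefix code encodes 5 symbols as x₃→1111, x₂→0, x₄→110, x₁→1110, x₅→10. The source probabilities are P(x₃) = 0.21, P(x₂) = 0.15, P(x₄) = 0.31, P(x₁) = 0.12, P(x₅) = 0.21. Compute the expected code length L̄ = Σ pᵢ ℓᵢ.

2.82 bits/symbol

L̄ = Σ pᵢ·ℓᵢ = 0.21·4 + 0.15·1 + 0.31·3 + 0.12·4 + 0.21·2 = 2.82 bits/symbol.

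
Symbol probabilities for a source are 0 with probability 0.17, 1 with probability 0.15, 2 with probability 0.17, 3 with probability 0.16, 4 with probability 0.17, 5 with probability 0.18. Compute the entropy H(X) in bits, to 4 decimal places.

H = −Σ pᵢ log₂ pᵢ.
−0.17·log₂(0.17) = 0.4346
−0.15·log₂(0.15) = 0.4105
−0.17·log₂(0.17) = 0.4346
−0.16·log₂(0.16) = 0.4230
−0.17·log₂(0.17) = 0.4346
−0.18·log₂(0.18) = 0.4453
Sum ≈ 2.5826 → 2.5826 bits.

2.5826 bits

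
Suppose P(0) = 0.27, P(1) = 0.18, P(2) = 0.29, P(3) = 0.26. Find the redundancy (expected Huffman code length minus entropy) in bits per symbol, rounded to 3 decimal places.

Entropy H = −Σ p log₂ p ≈ 1.9785 bits.
Huffman merges: 9/50+13/50→11/25; 27/100+29/100→14/25; 11/25+14/25→1. L = 2 ≈ 2.0000.
L − H = 2.0000 − 1.9785 = 0.021 bits.

0.021 bits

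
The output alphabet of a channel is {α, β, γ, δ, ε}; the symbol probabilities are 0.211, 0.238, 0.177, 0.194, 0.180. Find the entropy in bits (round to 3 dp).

2.313 bits

H = −Σ pᵢ log₂ pᵢ.
−0.211·log₂(0.211) = 0.4736
−0.238·log₂(0.238) = 0.4929
−0.177·log₂(0.177) = 0.4422
−0.194·log₂(0.194) = 0.4590
−0.180·log₂(0.180) = 0.4453
Sum ≈ 2.3130 → 2.313 bits.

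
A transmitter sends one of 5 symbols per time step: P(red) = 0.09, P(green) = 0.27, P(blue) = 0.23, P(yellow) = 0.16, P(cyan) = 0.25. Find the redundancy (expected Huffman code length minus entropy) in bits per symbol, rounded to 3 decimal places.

Entropy H = −Σ p log₂ p ≈ 2.2334 bits.
Huffman merges: 9/100+4/25→1/4; 23/100+1/4→12/25; 1/4+27/100→13/25; 12/25+13/25→1. L = 9/4 ≈ 2.2500.
L − H = 2.2500 − 2.2334 = 0.017 bits.

0.017 bits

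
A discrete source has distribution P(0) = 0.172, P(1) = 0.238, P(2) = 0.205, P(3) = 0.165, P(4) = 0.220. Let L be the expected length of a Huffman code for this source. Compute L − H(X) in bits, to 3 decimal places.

Entropy H = −Σ p log₂ p ≈ 2.3079 bits.
Huffman merges: 33/200+43/250→337/1000; 41/200+11/50→17/40; 119/500+337/1000→23/40; 17/40+23/40→1. L = 2337/1000 ≈ 2.3370.
L − H = 2.3370 − 2.3079 = 0.029 bits.

0.029 bits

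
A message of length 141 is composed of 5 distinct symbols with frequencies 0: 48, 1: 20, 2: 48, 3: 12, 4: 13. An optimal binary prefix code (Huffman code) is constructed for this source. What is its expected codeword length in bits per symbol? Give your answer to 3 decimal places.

2.156 bits/symbol

Probabilities are the counts divided by 141.
Repeatedly combine the two least-probable nodes; the expected code length is the sum of the merged weights.
merge 4/47 + 13/141 → 25/141
merge 20/141 + 25/141 → 15/47
merge 15/47 + 16/47 → 31/47
merge 16/47 + 31/47 → 1
L = 25/141 + 15/47 + 31/47 + 1 = 304/141 ≈ 2.156 bits/symbol.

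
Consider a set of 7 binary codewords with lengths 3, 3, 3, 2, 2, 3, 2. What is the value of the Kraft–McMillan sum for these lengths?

1.25

With common denominator 2^3 = 8: Σ 2^(−ℓᵢ) = 1/8 + 1/8 + 1/8 + 2/8 + 2/8 + 1/8 + 2/8 = 10/8 = 1.25.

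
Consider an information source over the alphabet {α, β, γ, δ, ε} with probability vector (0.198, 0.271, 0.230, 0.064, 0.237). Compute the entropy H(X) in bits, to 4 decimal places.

H = −Σ pᵢ log₂ pᵢ.
−0.198·log₂(0.198) = 0.4626
−0.271·log₂(0.271) = 0.5105
−0.230·log₂(0.230) = 0.4877
−0.064·log₂(0.064) = 0.2538
−0.237·log₂(0.237) = 0.4923
Sum ≈ 2.2068 → 2.2068 bits.

2.2068 bits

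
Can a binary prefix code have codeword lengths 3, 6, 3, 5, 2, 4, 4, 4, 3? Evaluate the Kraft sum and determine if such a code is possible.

0.859375; yes

With common denominator 2^6 = 64: Σ 2^(−ℓᵢ) = 8/64 + 1/64 + 8/64 + 2/64 + 16/64 + 4/64 + 4/64 + 4/64 + 8/64 = 55/64 = 0.859375.
Kraft's inequality requires Σ ≤ 1; here Σ = 0.859375 ≤ 1, so such a prefix code exists.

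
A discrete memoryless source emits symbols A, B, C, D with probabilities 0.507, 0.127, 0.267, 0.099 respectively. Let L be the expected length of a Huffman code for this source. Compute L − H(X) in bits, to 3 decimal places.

0.005 bits

Entropy H = −Σ p log₂ p ≈ 1.7139 bits.
Huffman merges: 99/1000+127/1000→113/500; 113/500+267/1000→493/1000; 493/1000+507/1000→1. L = 1719/1000 ≈ 1.7190.
L − H = 1.7190 − 1.7139 = 0.005 bits.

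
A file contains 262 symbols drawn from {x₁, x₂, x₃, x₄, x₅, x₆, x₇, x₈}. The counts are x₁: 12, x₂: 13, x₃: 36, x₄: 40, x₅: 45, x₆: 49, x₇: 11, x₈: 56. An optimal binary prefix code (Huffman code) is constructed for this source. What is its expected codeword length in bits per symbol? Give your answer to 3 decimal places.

Probabilities are the counts divided by 262.
Repeatedly combine the two least-probable nodes; the expected code length is the sum of the merged weights.
merge 11/262 + 6/131 → 23/262
merge 13/262 + 23/262 → 18/131
merge 18/131 + 18/131 → 36/131
merge 20/131 + 45/262 → 85/262
merge 49/262 + 28/131 → 105/262
merge 36/131 + 85/262 → 157/262
merge 105/262 + 157/262 → 1
L = 23/262 + 18/131 + 36/131 + 85/262 + 105/262 + 157/262 + 1 = 370/131 ≈ 2.824 bits/symbol.

2.824 bits/symbol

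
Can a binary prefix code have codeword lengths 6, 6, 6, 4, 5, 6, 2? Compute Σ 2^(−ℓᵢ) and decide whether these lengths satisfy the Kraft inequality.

With common denominator 2^6 = 64: Σ 2^(−ℓᵢ) = 1/64 + 1/64 + 1/64 + 4/64 + 2/64 + 1/64 + 16/64 = 26/64 = 0.40625.
Kraft's inequality requires Σ ≤ 1; here Σ = 0.40625 ≤ 1, so such a prefix code exists.

0.40625; yes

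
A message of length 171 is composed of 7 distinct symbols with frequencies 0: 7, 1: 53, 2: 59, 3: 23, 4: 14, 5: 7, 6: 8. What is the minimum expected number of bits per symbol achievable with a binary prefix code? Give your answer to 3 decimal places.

Probabilities are the counts divided by 171.
Repeatedly combine the two least-probable nodes; the expected code length is the sum of the merged weights.
merge 7/171 + 7/171 → 14/171
merge 8/171 + 14/171 → 22/171
merge 14/171 + 22/171 → 4/19
merge 23/171 + 4/19 → 59/171
merge 53/171 + 59/171 → 112/171
merge 59/171 + 112/171 → 1
L = 14/171 + 22/171 + 4/19 + 59/171 + 112/171 + 1 = 46/19 ≈ 2.421 bits/symbol.

2.421 bits/symbol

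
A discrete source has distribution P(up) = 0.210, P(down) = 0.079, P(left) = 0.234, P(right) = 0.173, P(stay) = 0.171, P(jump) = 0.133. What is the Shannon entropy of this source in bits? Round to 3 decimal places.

2.513 bits

H = −Σ pᵢ log₂ pᵢ.
−0.210·log₂(0.210) = 0.4728
−0.079·log₂(0.079) = 0.2893
−0.234·log₂(0.234) = 0.4903
−0.173·log₂(0.173) = 0.4379
−0.171·log₂(0.171) = 0.4357
−0.133·log₂(0.133) = 0.3871
Sum ≈ 2.5131 → 2.513 bits.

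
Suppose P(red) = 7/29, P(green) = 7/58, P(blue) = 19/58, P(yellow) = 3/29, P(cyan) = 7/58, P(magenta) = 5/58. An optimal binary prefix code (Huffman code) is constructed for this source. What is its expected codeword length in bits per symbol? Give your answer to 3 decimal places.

2.431 bits/symbol

Repeatedly combine the two least-probable nodes; the expected code length is the sum of the merged weights.
merge 5/58 + 3/29 → 11/58
merge 7/58 + 7/58 → 7/29
merge 11/58 + 7/29 → 25/58
merge 7/29 + 19/58 → 33/58
merge 25/58 + 33/58 → 1
L = 11/58 + 7/29 + 25/58 + 33/58 + 1 = 141/58 ≈ 2.431 bits/symbol.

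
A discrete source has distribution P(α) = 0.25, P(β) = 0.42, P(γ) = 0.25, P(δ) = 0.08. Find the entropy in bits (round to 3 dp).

H = −Σ pᵢ log₂ pᵢ.
−0.25·log₂(0.25) = 0.5000
−0.42·log₂(0.42) = 0.5256
−0.25·log₂(0.25) = 0.5000
−0.08·log₂(0.08) = 0.2915
Sum ≈ 1.8172 → 1.817 bits.

1.817 bits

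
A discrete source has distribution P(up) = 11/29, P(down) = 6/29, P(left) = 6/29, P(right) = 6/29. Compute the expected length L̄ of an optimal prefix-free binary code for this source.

Repeatedly combine the two least-probable nodes; the expected code length is the sum of the merged weights.
merge 6/29 + 6/29 → 12/29
merge 6/29 + 11/29 → 17/29
merge 12/29 + 17/29 → 1
L = 12/29 + 17/29 + 1 = 2 bits/symbol.

2 bits/symbol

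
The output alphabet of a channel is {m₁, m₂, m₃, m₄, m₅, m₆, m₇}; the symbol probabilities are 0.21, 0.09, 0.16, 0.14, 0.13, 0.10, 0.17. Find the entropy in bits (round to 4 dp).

2.7550 bits

H = −Σ pᵢ log₂ pᵢ.
−0.21·log₂(0.21) = 0.4728
−0.09·log₂(0.09) = 0.3127
−0.16·log₂(0.16) = 0.4230
−0.14·log₂(0.14) = 0.3971
−0.13·log₂(0.13) = 0.3826
−0.10·log₂(0.10) = 0.3322
−0.17·log₂(0.17) = 0.4346
Sum ≈ 2.7550 → 2.7550 bits.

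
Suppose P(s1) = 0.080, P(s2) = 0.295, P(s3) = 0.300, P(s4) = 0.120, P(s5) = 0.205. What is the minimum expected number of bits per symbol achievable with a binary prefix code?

Repeatedly combine the two least-probable nodes; the expected code length is the sum of the merged weights.
merge 2/25 + 3/25 → 1/5
merge 1/5 + 41/200 → 81/200
merge 59/200 + 3/10 → 119/200
merge 81/200 + 119/200 → 1
L = 1/5 + 81/200 + 119/200 + 1 = 11/5 = 2.2 bits/symbol.

2.2 bits/symbol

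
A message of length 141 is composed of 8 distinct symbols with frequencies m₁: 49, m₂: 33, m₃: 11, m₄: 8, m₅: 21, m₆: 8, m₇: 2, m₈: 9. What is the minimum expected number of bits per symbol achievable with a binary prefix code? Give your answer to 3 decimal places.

2.610 bits/symbol

Probabilities are the counts divided by 141.
Repeatedly combine the two least-probable nodes; the expected code length is the sum of the merged weights.
merge 2/141 + 8/141 → 10/141
merge 8/141 + 3/47 → 17/141
merge 10/141 + 11/141 → 7/47
merge 17/141 + 7/47 → 38/141
merge 7/47 + 11/47 → 18/47
merge 38/141 + 49/141 → 29/47
merge 18/47 + 29/47 → 1
L = 10/141 + 17/141 + 7/47 + 38/141 + 18/47 + 29/47 + 1 = 368/141 ≈ 2.610 bits/symbol.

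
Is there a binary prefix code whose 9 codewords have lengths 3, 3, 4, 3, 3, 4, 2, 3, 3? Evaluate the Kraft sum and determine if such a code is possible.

With common denominator 2^4 = 16: Σ 2^(−ℓᵢ) = 2/16 + 2/16 + 1/16 + 2/16 + 2/16 + 1/16 + 4/16 + 2/16 + 2/16 = 18/16 = 1.125.
Kraft's inequality requires Σ ≤ 1; here Σ = 1.125 > 1, so no such prefix code exists.

1.125; no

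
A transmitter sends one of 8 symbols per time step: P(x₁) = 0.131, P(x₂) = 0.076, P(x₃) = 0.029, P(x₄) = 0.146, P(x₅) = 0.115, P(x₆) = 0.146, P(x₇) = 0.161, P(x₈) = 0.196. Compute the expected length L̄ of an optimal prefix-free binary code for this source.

2.909 bits/symbol

Repeatedly combine the two least-probable nodes; the expected code length is the sum of the merged weights.
merge 29/1000 + 19/250 → 21/200
merge 21/200 + 23/200 → 11/50
merge 131/1000 + 73/500 → 277/1000
merge 73/500 + 161/1000 → 307/1000
merge 49/250 + 11/50 → 52/125
merge 277/1000 + 307/1000 → 73/125
merge 52/125 + 73/125 → 1
L = 21/200 + 11/50 + 277/1000 + 307/1000 + 52/125 + 73/125 + 1 = 2909/1000 = 2.909 bits/symbol.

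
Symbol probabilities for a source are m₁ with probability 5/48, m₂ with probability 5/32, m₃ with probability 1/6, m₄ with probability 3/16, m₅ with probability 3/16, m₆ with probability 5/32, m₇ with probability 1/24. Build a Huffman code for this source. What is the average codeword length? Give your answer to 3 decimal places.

2.771 bits/symbol

Repeatedly combine the two least-probable nodes; the expected code length is the sum of the merged weights.
merge 1/24 + 5/48 → 7/48
merge 7/48 + 5/32 → 29/96
merge 5/32 + 1/6 → 31/96
merge 3/16 + 3/16 → 3/8
merge 29/96 + 31/96 → 5/8
merge 3/8 + 5/8 → 1
L = 7/48 + 29/96 + 31/96 + 3/8 + 5/8 + 1 = 133/48 ≈ 2.771 bits/symbol.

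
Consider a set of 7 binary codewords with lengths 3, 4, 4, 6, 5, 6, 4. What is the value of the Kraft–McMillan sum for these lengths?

With common denominator 2^6 = 64: Σ 2^(−ℓᵢ) = 8/64 + 4/64 + 4/64 + 1/64 + 2/64 + 1/64 + 4/64 = 24/64 = 0.375.

0.375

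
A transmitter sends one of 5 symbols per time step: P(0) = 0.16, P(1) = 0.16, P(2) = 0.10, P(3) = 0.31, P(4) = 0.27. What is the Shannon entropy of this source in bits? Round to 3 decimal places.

2.212 bits

H = −Σ pᵢ log₂ pᵢ.
−0.16·log₂(0.16) = 0.4230
−0.16·log₂(0.16) = 0.4230
−0.10·log₂(0.10) = 0.3322
−0.31·log₂(0.31) = 0.5238
−0.27·log₂(0.27) = 0.5100
Sum ≈ 2.2120 → 2.212 bits.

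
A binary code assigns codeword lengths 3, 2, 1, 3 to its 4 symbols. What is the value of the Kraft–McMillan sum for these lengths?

With common denominator 2^3 = 8: Σ 2^(−ℓᵢ) = 1/8 + 2/8 + 4/8 + 1/8 = 8/8 = 1.

1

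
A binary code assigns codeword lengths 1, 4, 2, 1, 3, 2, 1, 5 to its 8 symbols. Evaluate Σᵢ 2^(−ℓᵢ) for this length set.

With common denominator 2^5 = 32: Σ 2^(−ℓᵢ) = 16/32 + 2/32 + 8/32 + 16/32 + 4/32 + 8/32 + 16/32 + 1/32 = 71/32 = 2.21875.

2.21875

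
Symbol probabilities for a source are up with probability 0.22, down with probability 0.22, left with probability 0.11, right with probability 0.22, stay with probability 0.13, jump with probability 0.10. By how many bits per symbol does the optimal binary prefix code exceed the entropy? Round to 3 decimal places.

0.043 bits

Entropy H = −Σ p log₂ p ≈ 2.5068 bits.
Huffman merges: 1/10+11/100→21/100; 13/100+21/100→17/50; 11/50+11/50→11/25; 11/50+17/50→14/25; 11/25+14/25→1. L = 51/20 ≈ 2.5500.
L − H = 2.5500 − 2.5068 = 0.043 bits.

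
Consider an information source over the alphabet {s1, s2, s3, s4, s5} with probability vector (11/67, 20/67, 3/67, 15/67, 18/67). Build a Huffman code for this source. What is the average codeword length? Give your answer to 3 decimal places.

Repeatedly combine the two least-probable nodes; the expected code length is the sum of the merged weights.
merge 3/67 + 11/67 → 14/67
merge 14/67 + 15/67 → 29/67
merge 18/67 + 20/67 → 38/67
merge 29/67 + 38/67 → 1
L = 14/67 + 29/67 + 38/67 + 1 = 148/67 ≈ 2.209 bits/symbol.

2.209 bits/symbol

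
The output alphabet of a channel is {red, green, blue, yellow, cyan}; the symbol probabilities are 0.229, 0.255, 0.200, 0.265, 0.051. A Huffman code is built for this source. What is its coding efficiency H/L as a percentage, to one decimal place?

Entropy H = −Σ p log₂ p ≈ 2.1808 bits.
Huffman merges: 51/1000+1/5→251/1000; 229/1000+251/1000→12/25; 51/200+53/200→13/25; 12/25+13/25→1. L = 2251/1000 ≈ 2.2510.
Efficiency = H/L = 2.1808/2.2510 = 96.9%.

96.9%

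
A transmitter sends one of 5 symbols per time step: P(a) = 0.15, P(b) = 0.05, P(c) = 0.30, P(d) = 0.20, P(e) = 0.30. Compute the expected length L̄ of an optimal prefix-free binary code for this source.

2.2 bits/symbol

Repeatedly combine the two least-probable nodes; the expected code length is the sum of the merged weights.
merge 1/20 + 3/20 → 1/5
merge 1/5 + 1/5 → 2/5
merge 3/10 + 3/10 → 3/5
merge 2/5 + 3/5 → 1
L = 1/5 + 2/5 + 3/5 + 1 = 11/5 = 2.2 bits/symbol.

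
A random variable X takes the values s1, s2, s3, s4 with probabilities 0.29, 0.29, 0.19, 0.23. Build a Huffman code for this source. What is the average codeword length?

Repeatedly combine the two least-probable nodes; the expected code length is the sum of the merged weights.
merge 19/100 + 23/100 → 21/50
merge 29/100 + 29/100 → 29/50
merge 21/50 + 29/50 → 1
L = 21/50 + 29/50 + 1 = 2 bits/symbol.

2 bits/symbol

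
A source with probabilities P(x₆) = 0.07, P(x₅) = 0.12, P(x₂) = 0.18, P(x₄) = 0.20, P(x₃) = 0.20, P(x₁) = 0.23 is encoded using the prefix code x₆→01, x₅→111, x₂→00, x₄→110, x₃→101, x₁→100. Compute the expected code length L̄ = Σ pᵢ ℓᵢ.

L̄ = Σ pᵢ·ℓᵢ = 0.07·2 + 0.12·3 + 0.18·2 + 0.20·3 + 0.20·3 + 0.23·3 = 2.75 bits/symbol.

2.75 bits/symbol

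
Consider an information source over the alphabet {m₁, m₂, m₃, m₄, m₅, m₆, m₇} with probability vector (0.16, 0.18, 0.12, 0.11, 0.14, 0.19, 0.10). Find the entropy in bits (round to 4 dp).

H = −Σ pᵢ log₂ pᵢ.
−0.16·log₂(0.16) = 0.4230
−0.18·log₂(0.18) = 0.4453
−0.12·log₂(0.12) = 0.3671
−0.11·log₂(0.11) = 0.3503
−0.14·log₂(0.14) = 0.3971
−0.19·log₂(0.19) = 0.4552
−0.10·log₂(0.10) = 0.3322
Sum ≈ 2.7702 → 2.7702 bits.

2.7702 bits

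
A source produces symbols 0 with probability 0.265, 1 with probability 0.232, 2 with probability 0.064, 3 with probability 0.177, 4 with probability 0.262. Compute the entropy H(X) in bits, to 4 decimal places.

H = −Σ pᵢ log₂ pᵢ.
−0.265·log₂(0.265) = 0.5077
−0.232·log₂(0.232) = 0.4890
−0.064·log₂(0.064) = 0.2538
−0.177·log₂(0.177) = 0.4422
−0.262·log₂(0.262) = 0.5063
Sum ≈ 2.1990 → 2.1990 bits.

2.1990 bits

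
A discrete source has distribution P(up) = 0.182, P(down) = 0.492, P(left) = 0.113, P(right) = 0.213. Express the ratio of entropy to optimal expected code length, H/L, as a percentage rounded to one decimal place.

Entropy H = −Σ p log₂ p ≈ 1.7815 bits.
Huffman merges: 113/1000+91/500→59/200; 213/1000+59/200→127/250; 123/250+127/250→1. L = 1803/1000 ≈ 1.8030.
Efficiency = H/L = 1.7815/1.8030 = 98.8%.

98.8%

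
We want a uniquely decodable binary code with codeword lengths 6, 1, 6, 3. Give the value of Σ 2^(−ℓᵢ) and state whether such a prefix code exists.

With common denominator 2^6 = 64: Σ 2^(−ℓᵢ) = 1/64 + 32/64 + 1/64 + 8/64 = 42/64 = 0.65625.
Kraft's inequality requires Σ ≤ 1; here Σ = 0.65625 ≤ 1, so such a prefix code exists.

0.65625; yes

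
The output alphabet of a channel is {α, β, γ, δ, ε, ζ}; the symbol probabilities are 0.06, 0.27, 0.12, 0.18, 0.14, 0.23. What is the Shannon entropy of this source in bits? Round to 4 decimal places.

2.4507 bits

H = −Σ pᵢ log₂ pᵢ.
−0.06·log₂(0.06) = 0.2435
−0.27·log₂(0.27) = 0.5100
−0.12·log₂(0.12) = 0.3671
−0.18·log₂(0.18) = 0.4453
−0.14·log₂(0.14) = 0.3971
−0.23·log₂(0.23) = 0.4877
Sum ≈ 2.4507 → 2.4507 bits.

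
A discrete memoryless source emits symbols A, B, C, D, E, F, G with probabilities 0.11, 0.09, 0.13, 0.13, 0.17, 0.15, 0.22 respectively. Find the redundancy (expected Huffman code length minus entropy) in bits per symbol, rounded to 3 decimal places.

Entropy H = −Σ p log₂ p ≈ 2.7539 bits.
Huffman merges: 9/100+11/100→1/5; 13/100+13/100→13/50; 3/20+17/100→8/25; 1/5+11/50→21/50; 13/50+8/25→29/50; 21/50+29/50→1. L = 139/50 ≈ 2.7800.
L − H = 2.7800 − 2.7539 = 0.026 bits.

0.026 bits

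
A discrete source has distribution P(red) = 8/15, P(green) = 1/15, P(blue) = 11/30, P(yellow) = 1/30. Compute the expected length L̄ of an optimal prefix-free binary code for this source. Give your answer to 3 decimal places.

1.567 bits/symbol

Repeatedly combine the two least-probable nodes; the expected code length is the sum of the merged weights.
merge 1/30 + 1/15 → 1/10
merge 1/10 + 11/30 → 7/15
merge 7/15 + 8/15 → 1
L = 1/10 + 7/15 + 1 = 47/30 ≈ 1.567 bits/symbol.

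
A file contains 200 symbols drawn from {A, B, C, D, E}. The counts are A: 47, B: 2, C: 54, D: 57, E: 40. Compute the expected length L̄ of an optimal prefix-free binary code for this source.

Probabilities are the counts divided by 200.
Repeatedly combine the two least-probable nodes; the expected code length is the sum of the merged weights.
merge 1/100 + 1/5 → 21/100
merge 21/100 + 47/200 → 89/200
merge 27/100 + 57/200 → 111/200
merge 89/200 + 111/200 → 1
L = 21/100 + 89/200 + 111/200 + 1 = 221/100 = 2.21 bits/symbol.

2.21 bits/symbol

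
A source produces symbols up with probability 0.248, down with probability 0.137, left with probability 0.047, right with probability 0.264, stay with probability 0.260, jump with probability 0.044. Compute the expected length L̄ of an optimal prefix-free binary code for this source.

Repeatedly combine the two least-probable nodes; the expected code length is the sum of the merged weights.
merge 11/250 + 47/1000 → 91/1000
merge 91/1000 + 137/1000 → 57/250
merge 57/250 + 31/125 → 119/250
merge 13/50 + 33/125 → 131/250
merge 119/250 + 131/250 → 1
L = 91/1000 + 57/250 + 119/250 + 131/250 + 1 = 2319/1000 = 2.319 bits/symbol.

2.319 bits/symbol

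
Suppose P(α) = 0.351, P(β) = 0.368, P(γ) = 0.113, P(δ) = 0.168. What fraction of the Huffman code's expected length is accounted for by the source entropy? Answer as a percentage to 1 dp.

Entropy H = −Σ p log₂ p ≈ 1.8487 bits.
Huffman merges: 113/1000+21/125→281/1000; 281/1000+351/1000→79/125; 46/125+79/125→1. L = 1913/1000 ≈ 1.9130.
Efficiency = H/L = 1.8487/1.9130 = 96.6%.

96.6%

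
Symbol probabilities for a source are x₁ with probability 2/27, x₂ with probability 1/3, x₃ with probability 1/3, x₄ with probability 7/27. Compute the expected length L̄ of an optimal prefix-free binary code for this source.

2 bits/symbol

Repeatedly combine the two least-probable nodes; the expected code length is the sum of the merged weights.
merge 2/27 + 7/27 → 1/3
merge 1/3 + 1/3 → 2/3
merge 1/3 + 2/3 → 1
L = 1/3 + 2/3 + 1 = 2 bits/symbol.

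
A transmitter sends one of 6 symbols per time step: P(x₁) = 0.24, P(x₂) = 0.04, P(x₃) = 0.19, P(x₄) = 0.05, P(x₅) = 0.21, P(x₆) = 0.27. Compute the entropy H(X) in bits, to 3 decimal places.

2.334 bits

H = −Σ pᵢ log₂ pᵢ.
−0.24·log₂(0.24) = 0.4941
−0.04·log₂(0.04) = 0.1858
−0.19·log₂(0.19) = 0.4552
−0.05·log₂(0.05) = 0.2161
−0.21·log₂(0.21) = 0.4728
−0.27·log₂(0.27) = 0.5100
Sum ≈ 2.3341 → 2.334 bits.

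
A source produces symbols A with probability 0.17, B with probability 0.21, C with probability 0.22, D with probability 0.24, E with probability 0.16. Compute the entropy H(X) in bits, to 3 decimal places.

H = −Σ pᵢ log₂ pᵢ.
−0.17·log₂(0.17) = 0.4346
−0.21·log₂(0.21) = 0.4728
−0.22·log₂(0.22) = 0.4806
−0.24·log₂(0.24) = 0.4941
−0.16·log₂(0.16) = 0.4230
Sum ≈ 2.3051 → 2.305 bits.

2.305 bits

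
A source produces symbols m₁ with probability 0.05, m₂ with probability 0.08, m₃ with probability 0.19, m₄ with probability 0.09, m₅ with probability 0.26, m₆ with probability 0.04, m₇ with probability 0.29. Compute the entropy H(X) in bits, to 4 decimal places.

2.4844 bits

H = −Σ pᵢ log₂ pᵢ.
−0.05·log₂(0.05) = 0.2161
−0.08·log₂(0.08) = 0.2915
−0.19·log₂(0.19) = 0.4552
−0.09·log₂(0.09) = 0.3127
−0.26·log₂(0.26) = 0.5053
−0.04·log₂(0.04) = 0.1858
−0.29·log₂(0.29) = 0.5179
Sum ≈ 2.4844 → 2.4844 bits.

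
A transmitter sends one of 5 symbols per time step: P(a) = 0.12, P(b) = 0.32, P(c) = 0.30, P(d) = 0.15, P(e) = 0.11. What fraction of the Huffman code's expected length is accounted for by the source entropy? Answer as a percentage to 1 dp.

97.5%

Entropy H = −Σ p log₂ p ≈ 2.1750 bits.
Huffman merges: 11/100+3/25→23/100; 3/20+23/100→19/50; 3/10+8/25→31/50; 19/50+31/50→1. L = 223/100 ≈ 2.2300.
Efficiency = H/L = 2.1750/2.2300 = 97.5%.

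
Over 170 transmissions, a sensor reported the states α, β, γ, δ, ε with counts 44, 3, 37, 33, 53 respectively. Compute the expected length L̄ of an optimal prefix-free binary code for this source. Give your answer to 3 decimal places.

2.212 bits/symbol

Probabilities are the counts divided by 170.
Repeatedly combine the two least-probable nodes; the expected code length is the sum of the merged weights.
merge 3/170 + 33/170 → 18/85
merge 18/85 + 37/170 → 73/170
merge 22/85 + 53/170 → 97/170
merge 73/170 + 97/170 → 1
L = 18/85 + 73/170 + 97/170 + 1 = 188/85 ≈ 2.212 bits/symbol.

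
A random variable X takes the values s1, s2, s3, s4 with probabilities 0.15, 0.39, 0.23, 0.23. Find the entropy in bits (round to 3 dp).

1.916 bits

H = −Σ pᵢ log₂ pᵢ.
−0.15·log₂(0.15) = 0.4105
−0.39·log₂(0.39) = 0.5298
−0.23·log₂(0.23) = 0.4877
−0.23·log₂(0.23) = 0.4877
Sum ≈ 1.9157 → 1.916 bits.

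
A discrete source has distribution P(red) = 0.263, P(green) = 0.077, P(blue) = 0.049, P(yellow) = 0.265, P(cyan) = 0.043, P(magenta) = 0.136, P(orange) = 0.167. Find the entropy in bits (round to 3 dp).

H = −Σ pᵢ log₂ pᵢ.
−0.263·log₂(0.263) = 0.5068
−0.077·log₂(0.077) = 0.2848
−0.049·log₂(0.049) = 0.2132
−0.265·log₂(0.265) = 0.5077
−0.043·log₂(0.043) = 0.1952
−0.136·log₂(0.136) = 0.3915
−0.167·log₂(0.167) = 0.4312
Sum ≈ 2.5304 → 2.530 bits.

2.530 bits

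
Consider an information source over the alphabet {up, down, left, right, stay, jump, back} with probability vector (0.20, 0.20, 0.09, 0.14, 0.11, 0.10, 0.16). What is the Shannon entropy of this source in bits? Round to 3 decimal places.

H = −Σ pᵢ log₂ pᵢ.
−0.20·log₂(0.20) = 0.4644
−0.20·log₂(0.20) = 0.4644
−0.09·log₂(0.09) = 0.3127
−0.14·log₂(0.14) = 0.3971
−0.11·log₂(0.11) = 0.3503
−0.10·log₂(0.10) = 0.3322
−0.16·log₂(0.16) = 0.4230
Sum ≈ 2.7440 → 2.744 bits.

2.744 bits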